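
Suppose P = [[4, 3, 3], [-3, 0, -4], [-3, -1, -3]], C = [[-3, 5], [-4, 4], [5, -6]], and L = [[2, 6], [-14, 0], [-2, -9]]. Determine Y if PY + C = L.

Y = [[2, 4], [-2, -3], [1, -2]]

PY = L − C = [[5, 1], [-10, -4], [-7, -3]].
P is on the left of Y, so left-multiply by P⁻¹: Y = P⁻¹(L − C).
det P = 2; the adjugate gives P⁻¹ = [[-2, 3, -6], [3/2, -3/2, 7/2], [3/2, -5/2, 9/2]].
Y = P⁻¹(L − C) = [[2, 4], [-2, -3], [1, -2]].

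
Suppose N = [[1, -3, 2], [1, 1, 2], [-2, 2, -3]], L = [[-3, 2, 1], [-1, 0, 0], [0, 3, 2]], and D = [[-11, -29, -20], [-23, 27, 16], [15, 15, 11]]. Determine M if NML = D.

M = [[-5, -3, -1], [1, 0, 4], [5, 4, 1]]

M = N⁻¹DL⁻¹ (apply N⁻¹ on the left and L⁻¹ on the right).
det N = 4; the adjugate gives N⁻¹ = [[-7/4, -5/4, -2], [-1/4, 1/4, 0], [1, 1, 1]].
L has determinant 1; L⁻¹ = [[0, -1, 0], [2, -6, -1], [-3, 9, 2]].
N⁻¹D = [[18, -13, -7], [-3, 14, 9], [-19, 13, 7]].
M = (N⁻¹D)L⁻¹ = [[-5, -3, -1], [1, 0, 4], [5, 4, 1]].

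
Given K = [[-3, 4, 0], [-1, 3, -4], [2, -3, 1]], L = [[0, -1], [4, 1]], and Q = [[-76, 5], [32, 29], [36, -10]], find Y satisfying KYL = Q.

Y = K⁻¹QL⁻¹ (apply K⁻¹ on the left and L⁻¹ on the right).
det K = -1; the adjugate gives K⁻¹ = [[9, 4, 16], [7, 3, 12], [3, 1, 5]].
det L = 4, so L⁻¹ = [[1/4, 1/4], [-1, 0]].
K⁻¹Q = [[20, 1], [-4, 2], [-16, -6]].
Y = (K⁻¹Q)L⁻¹ = [[4, 5], [-3, -1], [2, -4]].

Y = [[4, 5], [-3, -1], [2, -4]]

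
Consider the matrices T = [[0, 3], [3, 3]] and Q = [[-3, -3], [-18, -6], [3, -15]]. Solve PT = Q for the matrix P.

P = [[0, -1], [4, -6], [-6, 1]]

Right-multiplying both sides by T⁻¹ gives P = QT⁻¹.
T has determinant -9; T⁻¹ = [[-1/3, 1/3], [1/3, 0]].
P = QT⁻¹ = [[-3, -3], [-18, -6], [3, -15]] · [[-1/3, 1/3], [1/3, 0]] = [[0, -1], [4, -6], [-6, 1]].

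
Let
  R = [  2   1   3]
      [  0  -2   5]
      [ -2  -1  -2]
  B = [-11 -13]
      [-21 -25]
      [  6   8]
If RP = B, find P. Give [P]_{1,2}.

Left-multiplying both sides by R⁻¹ gives P = R⁻¹B.
det R = -4; the adjugate gives R⁻¹ = [[-9/4, 1/4, -11/4], [5/2, -1/2, 5/2], [1, 0, 1]].
P = R⁻¹B = [[-9/4, 1/4, -11/4], [5/2, -1/2, 5/2], [1, 0, 1]] · [[-11, -13], [-21, -25], [6, 8]] = [[3, 1], [-2, 0], [-5, -5]].

1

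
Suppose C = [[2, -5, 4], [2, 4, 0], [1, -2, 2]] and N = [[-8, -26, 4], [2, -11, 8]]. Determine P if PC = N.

Right-multiplying both sides by C⁻¹ gives P = NC⁻¹.
det C = 4; the adjugate gives C⁻¹ = [[2, 1/2, -4], [-1, 0, 2], [-2, -1/4, 9/2]].
P = NC⁻¹ = [[-8, -26, 4], [2, -11, 8]] · [[2, 1/2, -4], [-1, 0, 2], [-2, -1/4, 9/2]] = [[2, -5, -2], [-1, -1, 6]].

P = [[2, -5, -2], [-1, -1, 6]]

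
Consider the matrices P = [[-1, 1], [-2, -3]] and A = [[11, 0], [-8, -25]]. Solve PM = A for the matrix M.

Left-multiplying both sides by P⁻¹ gives M = P⁻¹A.
det P = 5; the adjugate gives P⁻¹ = [[-3/5, -1/5], [2/5, -1/5]].
M = P⁻¹A = [[-3/5, -1/5], [2/5, -1/5]] · [[11, 0], [-8, -25]] = [[-5, 5], [6, 5]].

M = [[-5, 5], [6, 5]]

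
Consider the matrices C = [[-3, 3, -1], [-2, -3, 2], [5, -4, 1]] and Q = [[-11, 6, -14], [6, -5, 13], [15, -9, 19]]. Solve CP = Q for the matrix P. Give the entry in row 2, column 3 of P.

C is on the left of P, so left-multiply by C⁻¹: P = C⁻¹Q.
C has determinant -2; C⁻¹ = [[-5/2, -1/2, -3/2], [-6, -1, -4], [-23/2, -3/2, -15/2]].
P = C⁻¹Q = [[-5/2, -1/2, -3/2], [-6, -1, -4], [-23/2, -3/2, -15/2]] · [[-11, 6, -14], [6, -5, 13], [15, -9, 19]] = [[2, 1, 0], [0, 5, -5], [5, 6, -1]].

-5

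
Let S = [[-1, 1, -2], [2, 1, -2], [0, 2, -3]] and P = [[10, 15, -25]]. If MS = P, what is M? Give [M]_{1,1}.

0

Right-multiplying both sides by S⁻¹ gives M = PS⁻¹.
S has determinant -3; S⁻¹ = [[-1/3, 1/3, 0], [-2, -1, 2], [-4/3, -2/3, 1]].
M = PS⁻¹ = [[10, 15, -25]] · [[-1/3, 1/3, 0], [-2, -1, 2], [-4/3, -2/3, 1]] = [[0, 5, 5]].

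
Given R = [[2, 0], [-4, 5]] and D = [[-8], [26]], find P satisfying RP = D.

Left-multiplying both sides by R⁻¹ gives P = R⁻¹D.
det R = 10, so R⁻¹ = [[1/2, 0], [2/5, 1/5]].
P = R⁻¹D = [[1/2, 0], [2/5, 1/5]] · [[-8], [26]] = [[-4], [2]].

P = [[-4], [2]]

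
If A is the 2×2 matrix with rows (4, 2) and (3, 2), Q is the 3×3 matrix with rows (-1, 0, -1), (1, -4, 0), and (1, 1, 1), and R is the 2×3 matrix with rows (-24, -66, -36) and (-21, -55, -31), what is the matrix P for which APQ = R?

Left-multiply by A⁻¹ and right-multiply by Q⁻¹: P = A⁻¹RQ⁻¹.
det A = 2, so A⁻¹ = [[1, -1], [-3/2, 2]].
Q has determinant -1; Q⁻¹ = [[4, 1, 4], [1, 0, 1], [-5, -1, -4]].
A⁻¹R = [[-3, -11, -5], [-6, -11, -8]].
P = (A⁻¹R)Q⁻¹ = [[2, 2, -3], [5, 2, -3]].

P = [[2, 2, -3], [5, 2, -3]]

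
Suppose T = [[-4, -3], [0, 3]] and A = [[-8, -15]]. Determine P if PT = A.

P = [[2, -3]]

Since T sits to the right of P, P = AT⁻¹.
det T = -12; the adjugate gives T⁻¹ = [[-1/4, -1/4], [0, 1/3]].
P = AT⁻¹ = [[-8, -15]] · [[-1/4, -1/4], [0, 1/3]] = [[2, -3]].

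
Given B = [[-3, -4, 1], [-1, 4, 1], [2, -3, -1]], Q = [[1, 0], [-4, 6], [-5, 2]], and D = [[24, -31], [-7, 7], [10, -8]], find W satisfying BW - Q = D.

BW = D + Q = [[25, -31], [-11, 13], [5, -6]].
Left-multiplying both sides by B⁻¹ gives W = B⁻¹(D + Q).
det B = -6, so B⁻¹ = [[1/6, 7/6, 4/3], [-1/6, -1/6, -1/3], [5/6, 17/6, 8/3]].
W = B⁻¹(D + Q) = [[-2, 2], [-4, 5], [3, -5]].

W = [[-2, 2], [-4, 5], [3, -5]]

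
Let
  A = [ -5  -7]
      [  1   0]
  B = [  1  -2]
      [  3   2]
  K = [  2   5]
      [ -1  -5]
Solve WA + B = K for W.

WA = K − B = [[1, 7], [-4, -7]].
Since A sits to the right of W, W = (K − B)A⁻¹.
A has determinant 7; A⁻¹ = [[0, 1], [-1/7, -5/7]].
W = (K − B)A⁻¹ = [[-1, -4], [1, 1]].

W = [[-1, -4], [1, 1]]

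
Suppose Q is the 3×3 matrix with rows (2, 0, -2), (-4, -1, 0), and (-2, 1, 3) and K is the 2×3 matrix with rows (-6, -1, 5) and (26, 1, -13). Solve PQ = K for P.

P = [[-4, 0, -1], [2, -4, -3]]

Q is on the right of P, so right-multiply by Q⁻¹: P = KQ⁻¹.
det Q = 6, so Q⁻¹ = [[-1/2, -1/3, -1/3], [2, 1/3, 4/3], [-1, -1/3, -1/3]].
P = KQ⁻¹ = [[-6, -1, 5], [26, 1, -13]] · [[-1/2, -1/3, -1/3], [2, 1/3, 4/3], [-1, -1/3, -1/3]] = [[-4, 0, -1], [2, -4, -3]].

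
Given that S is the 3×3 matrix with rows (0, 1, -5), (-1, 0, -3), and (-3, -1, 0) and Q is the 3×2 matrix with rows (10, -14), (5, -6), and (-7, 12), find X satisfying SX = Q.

X = [[4, -6], [-5, 6], [-3, 4]]

S is on the left of X, so left-multiply by S⁻¹: X = S⁻¹Q.
S has determinant 4; S⁻¹ = [[-3/4, 5/4, -3/4], [9/4, -15/4, 5/4], [1/4, -3/4, 1/4]].
X = S⁻¹Q = [[-3/4, 5/4, -3/4], [9/4, -15/4, 5/4], [1/4, -3/4, 1/4]] · [[10, -14], [5, -6], [-7, 12]] = [[4, -6], [-5, 6], [-3, 4]].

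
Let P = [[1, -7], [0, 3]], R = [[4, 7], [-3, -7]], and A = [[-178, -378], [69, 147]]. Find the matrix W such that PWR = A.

W = [[-2, 3], [2, -5]]

Left-multiply by P⁻¹ and right-multiply by R⁻¹: W = P⁻¹AR⁻¹.
det P = 3; the adjugate gives P⁻¹ = [[1, 7/3], [0, 1/3]].
R has determinant -7; R⁻¹ = [[1, 1], [-3/7, -4/7]].
P⁻¹A = [[-17, -35], [23, 49]].
W = (P⁻¹A)R⁻¹ = [[-2, 3], [2, -5]].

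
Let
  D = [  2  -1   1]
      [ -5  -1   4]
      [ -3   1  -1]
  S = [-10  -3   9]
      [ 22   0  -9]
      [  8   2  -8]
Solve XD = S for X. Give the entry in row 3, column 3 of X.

Right-multiplying both sides by D⁻¹ gives X = SD⁻¹.
det D = 3, so D⁻¹ = [[-1, 0, -1], [-17/3, 1/3, -13/3], [-8/3, 1/3, -7/3]].
X = SD⁻¹ = [[-10, -3, 9], [22, 0, -9], [8, 2, -8]] · [[-1, 0, -1], [-17/3, 1/3, -13/3], [-8/3, 1/3, -7/3]] = [[3, 2, 2], [2, -3, -1], [2, -2, 2]].

2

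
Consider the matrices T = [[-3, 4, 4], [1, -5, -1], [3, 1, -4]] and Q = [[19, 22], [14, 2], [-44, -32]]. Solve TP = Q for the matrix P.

P = [[-5, -2], [-5, -2], [6, 6]]

Since T multiplies P on the left, P = T⁻¹Q.
T has determinant 5; T⁻¹ = [[21/5, 4, 16/5], [1/5, 0, 1/5], [16/5, 3, 11/5]].
P = T⁻¹Q = [[21/5, 4, 16/5], [1/5, 0, 1/5], [16/5, 3, 11/5]] · [[19, 22], [14, 2], [-44, -32]] = [[-5, -2], [-5, -2], [6, 6]].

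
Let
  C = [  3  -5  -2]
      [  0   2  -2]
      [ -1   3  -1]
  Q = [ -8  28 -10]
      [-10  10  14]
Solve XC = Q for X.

Right-multiplying both sides by C⁻¹ gives X = QC⁻¹.
C has determinant -2; C⁻¹ = [[-2, 11/2, -7], [-1, 5/2, -3], [-1, 2, -3]].
X = QC⁻¹ = [[-8, 28, -10], [-10, 10, 14]] · [[-2, 11/2, -7], [-1, 5/2, -3], [-1, 2, -3]] = [[-2, 6, 2], [-4, -2, -2]].

X = [[-2, 6, 2], [-4, -2, -2]]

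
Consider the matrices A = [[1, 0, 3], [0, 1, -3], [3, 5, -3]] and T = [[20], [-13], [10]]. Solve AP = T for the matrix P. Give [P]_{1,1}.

5

A is on the left of P, so left-multiply by A⁻¹: P = A⁻¹T.
det A = 3; the adjugate gives A⁻¹ = [[4, 5, -1], [-3, -4, 1], [-1, -5/3, 1/3]].
P = A⁻¹T = [[4, 5, -1], [-3, -4, 1], [-1, -5/3, 1/3]] · [[20], [-13], [10]] = [[5], [2], [5]].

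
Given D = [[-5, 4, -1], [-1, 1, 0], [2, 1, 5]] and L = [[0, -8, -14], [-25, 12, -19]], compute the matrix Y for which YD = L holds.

Y = [[-1, -1, -3], [4, -1, -3]]

Right-multiplying both sides by D⁻¹ gives Y = LD⁻¹.
D has determinant -2; D⁻¹ = [[-5/2, 21/2, -1/2], [-5/2, 23/2, -1/2], [3/2, -13/2, 1/2]].
Y = LD⁻¹ = [[0, -8, -14], [-25, 12, -19]] · [[-5/2, 21/2, -1/2], [-5/2, 23/2, -1/2], [3/2, -13/2, 1/2]] = [[-1, -1, -3], [4, -1, -3]].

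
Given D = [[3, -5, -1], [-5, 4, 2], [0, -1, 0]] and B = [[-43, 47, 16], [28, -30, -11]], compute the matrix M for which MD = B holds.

M = [[-6, 5, 3], [1, -5, 5]]

Since D sits to the right of M, M = BD⁻¹.
det D = 1; the adjugate gives D⁻¹ = [[2, 1, -6], [0, 0, -1], [5, 3, -13]].
M = BD⁻¹ = [[-43, 47, 16], [28, -30, -11]] · [[2, 1, -6], [0, 0, -1], [5, 3, -13]] = [[-6, 5, 3], [1, -5, 5]].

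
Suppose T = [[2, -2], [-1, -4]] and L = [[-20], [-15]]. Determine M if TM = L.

Left-multiplying both sides by T⁻¹ gives M = T⁻¹L.
det T = -10, so T⁻¹ = [[2/5, -1/5], [-1/10, -1/5]].
M = T⁻¹L = [[2/5, -1/5], [-1/10, -1/5]] · [[-20], [-15]] = [[-5], [5]].

M = [[-5], [5]]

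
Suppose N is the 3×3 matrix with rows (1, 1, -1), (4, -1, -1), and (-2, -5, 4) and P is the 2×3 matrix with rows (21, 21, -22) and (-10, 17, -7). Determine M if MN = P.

N is on the right of M, so right-multiply by N⁻¹: M = PN⁻¹.
N has determinant -1; N⁻¹ = [[9, -1, 2], [14, -2, 3], [22, -3, 5]].
M = PN⁻¹ = [[21, 21, -22], [-10, 17, -7]] · [[9, -1, 2], [14, -2, 3], [22, -3, 5]] = [[-1, 3, -5], [-6, -3, -4]].

M = [[-1, 3, -5], [-6, -3, -4]]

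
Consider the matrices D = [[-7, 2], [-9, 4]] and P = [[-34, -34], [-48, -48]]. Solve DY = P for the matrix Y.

Y = [[4, 4], [-3, -3]]

D is on the left of Y, so left-multiply by D⁻¹: Y = D⁻¹P.
det D = -10, so D⁻¹ = [[-2/5, 1/5], [-9/10, 7/10]].
Y = D⁻¹P = [[-2/5, 1/5], [-9/10, 7/10]] · [[-34, -34], [-48, -48]] = [[4, 4], [-3, -3]].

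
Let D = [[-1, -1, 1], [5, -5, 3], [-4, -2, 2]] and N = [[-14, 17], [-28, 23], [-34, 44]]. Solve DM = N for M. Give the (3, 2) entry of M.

Since D multiplies M on the left, M = D⁻¹N.
D has determinant -4; D⁻¹ = [[1, 0, -1/2], [11/2, -1/2, -2], [15/2, -1/2, -5/2]].
M = D⁻¹N = [[1, 0, -1/2], [11/2, -1/2, -2], [15/2, -1/2, -5/2]] · [[-14, 17], [-28, 23], [-34, 44]] = [[3, -5], [5, -6], [-6, 6]].

6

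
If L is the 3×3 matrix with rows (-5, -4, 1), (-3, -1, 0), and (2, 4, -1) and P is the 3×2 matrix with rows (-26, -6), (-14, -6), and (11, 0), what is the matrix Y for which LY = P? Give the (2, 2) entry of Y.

0

Since L multiplies Y on the left, Y = L⁻¹P.
det L = -3; the adjugate gives L⁻¹ = [[-1/3, 0, -1/3], [1, -1, 1], [10/3, -4, 7/3]].
Y = L⁻¹P = [[-1/3, 0, -1/3], [1, -1, 1], [10/3, -4, 7/3]] · [[-26, -6], [-14, -6], [11, 0]] = [[5, 2], [-1, 0], [-5, 4]].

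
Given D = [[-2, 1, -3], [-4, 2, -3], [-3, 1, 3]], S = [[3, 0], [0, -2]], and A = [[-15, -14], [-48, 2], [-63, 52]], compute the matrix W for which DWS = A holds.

Isolating W: multiply by D⁻¹ from the left and S⁻¹ from the right, so W = D⁻¹AS⁻¹.
det D = -3; the adjugate gives D⁻¹ = [[-3, 2, -1], [-7, 5, -2], [-2/3, 1/3, 0]].
det S = -6, so S⁻¹ = [[1/3, 0], [0, -1/2]].
D⁻¹A = [[12, -6], [-9, 4], [-6, 10]].
W = (D⁻¹A)S⁻¹ = [[4, 3], [-3, -2], [-2, -5]].

W = [[4, 3], [-3, -2], [-2, -5]]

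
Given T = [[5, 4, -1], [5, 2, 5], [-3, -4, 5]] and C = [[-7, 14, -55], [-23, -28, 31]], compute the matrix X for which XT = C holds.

T is on the right of X, so right-multiply by T⁻¹: X = CT⁻¹.
T has determinant 4; T⁻¹ = [[15/2, -4, 11/2], [-10, 11/2, -15/2], [-7/2, 2, -5/2]].
X = CT⁻¹ = [[-7, 14, -55], [-23, -28, 31]] · [[15/2, -4, 11/2], [-10, 11/2, -15/2], [-7/2, 2, -5/2]] = [[0, -5, -6], [-1, 0, 6]].

X = [[0, -5, -6], [-1, 0, 6]]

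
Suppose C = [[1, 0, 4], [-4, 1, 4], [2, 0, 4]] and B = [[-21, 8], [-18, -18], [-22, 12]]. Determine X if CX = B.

C is on the left of X, so left-multiply by C⁻¹: X = C⁻¹B.
C has determinant -4; C⁻¹ = [[-1, 0, 1], [-6, 1, 5], [1/2, 0, -1/4]].
X = C⁻¹B = [[-1, 0, 1], [-6, 1, 5], [1/2, 0, -1/4]] · [[-21, 8], [-18, -18], [-22, 12]] = [[-1, 4], [-2, -6], [-5, 1]].

X = [[-1, 4], [-2, -6], [-5, 1]]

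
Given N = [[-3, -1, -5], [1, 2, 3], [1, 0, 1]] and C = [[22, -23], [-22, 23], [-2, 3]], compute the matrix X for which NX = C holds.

N is on the left of X, so left-multiply by N⁻¹: X = N⁻¹C.
det N = 2, so N⁻¹ = [[1, 1/2, 7/2], [1, 1, 2], [-1, -1/2, -5/2]].
X = N⁻¹C = [[1, 1/2, 7/2], [1, 1, 2], [-1, -1/2, -5/2]] · [[22, -23], [-22, 23], [-2, 3]] = [[4, -1], [-4, 6], [-6, 4]].

X = [[4, -1], [-4, 6], [-6, 4]]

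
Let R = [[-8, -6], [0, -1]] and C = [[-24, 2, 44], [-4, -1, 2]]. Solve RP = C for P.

Since R multiplies P on the left, P = R⁻¹C.
R has determinant 8; R⁻¹ = [[-1/8, 3/4], [0, -1]].
P = R⁻¹C = [[-1/8, 3/4], [0, -1]] · [[-24, 2, 44], [-4, -1, 2]] = [[0, -1, -4], [4, 1, -2]].

P = [[0, -1, -4], [4, 1, -2]]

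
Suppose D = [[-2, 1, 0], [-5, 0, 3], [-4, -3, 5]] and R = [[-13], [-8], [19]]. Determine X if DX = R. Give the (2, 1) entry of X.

-5

Left-multiplying both sides by D⁻¹ gives X = D⁻¹R.
det D = -5; the adjugate gives D⁻¹ = [[-9/5, 1, -3/5], [-13/5, 2, -6/5], [-3, 2, -1]].
X = D⁻¹R = [[-9/5, 1, -3/5], [-13/5, 2, -6/5], [-3, 2, -1]] · [[-13], [-8], [19]] = [[4], [-5], [4]].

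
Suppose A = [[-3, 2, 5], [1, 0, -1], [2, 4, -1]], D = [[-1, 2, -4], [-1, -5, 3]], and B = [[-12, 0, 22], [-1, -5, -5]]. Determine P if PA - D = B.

PA = B + D = [[-13, 2, 18], [-2, -10, -2]].
A is on the right of P, so right-multiply by A⁻¹: P = (B + D)A⁻¹.
det A = 6; the adjugate gives A⁻¹ = [[2/3, 11/3, -1/3], [-1/6, -7/6, 1/3], [2/3, 8/3, -1/3]].
P = (B + D)A⁻¹ = [[3, -2, -1], [-1, -1, -2]].

P = [[3, -2, -1], [-1, -1, -2]]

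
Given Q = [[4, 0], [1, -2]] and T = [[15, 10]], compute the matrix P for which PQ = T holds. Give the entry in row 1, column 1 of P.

5

Q is on the right of P, so right-multiply by Q⁻¹: P = TQ⁻¹.
det Q = -8, so Q⁻¹ = [[1/4, 0], [1/8, -1/2]].
P = TQ⁻¹ = [[15, 10]] · [[1/4, 0], [1/8, -1/2]] = [[5, -5]].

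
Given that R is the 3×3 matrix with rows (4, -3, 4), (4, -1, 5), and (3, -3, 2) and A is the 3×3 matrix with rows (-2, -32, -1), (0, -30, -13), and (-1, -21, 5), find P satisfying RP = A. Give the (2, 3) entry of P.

-5

Left-multiplying both sides by R⁻¹ gives P = R⁻¹A.
R has determinant -5; R⁻¹ = [[-13/5, 6/5, 11/5], [-7/5, 4/5, 4/5], [9/5, -3/5, -8/5]].
P = R⁻¹A = [[-13/5, 6/5, 11/5], [-7/5, 4/5, 4/5], [9/5, -3/5, -8/5]] · [[-2, -32, -1], [0, -30, -13], [-1, -21, 5]] = [[3, 1, -2], [2, 4, -5], [-2, -6, -2]].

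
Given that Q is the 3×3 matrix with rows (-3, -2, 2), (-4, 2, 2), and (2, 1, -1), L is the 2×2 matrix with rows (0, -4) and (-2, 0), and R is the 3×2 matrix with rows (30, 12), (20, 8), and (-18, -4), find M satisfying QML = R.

M = [[-1, 3], [0, 2], [-3, -1]]

M = Q⁻¹RL⁻¹ (apply Q⁻¹ on the left and L⁻¹ on the right).
det Q = -4; the adjugate gives Q⁻¹ = [[1, 0, 2], [0, 1/4, 1/2], [2, 1/4, 7/2]].
det L = -8; the adjugate gives L⁻¹ = [[0, -1/2], [-1/4, 0]].
Q⁻¹R = [[-6, 4], [-4, 0], [2, 12]].
M = (Q⁻¹R)L⁻¹ = [[-1, 3], [0, 2], [-3, -1]].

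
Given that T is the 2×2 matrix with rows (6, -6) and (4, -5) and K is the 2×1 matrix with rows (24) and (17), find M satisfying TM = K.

M = [[3], [-1]]

Since T multiplies M on the left, M = T⁻¹K.
det T = -6, so T⁻¹ = [[5/6, -1], [2/3, -1]].
M = T⁻¹K = [[5/6, -1], [2/3, -1]] · [[24], [17]] = [[3], [-1]].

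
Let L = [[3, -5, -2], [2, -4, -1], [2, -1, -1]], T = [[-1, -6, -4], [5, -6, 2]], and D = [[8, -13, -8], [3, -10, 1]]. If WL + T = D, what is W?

W = [[-1, 2, 4], [4, -3, -4]]

WL = D − T = [[9, -7, -4], [-2, -4, -1]].
Since L sits to the right of W, W = (D − T)L⁻¹.
det L = -3; the adjugate gives L⁻¹ = [[-1, 1, 1], [0, -1/3, 1/3], [-2, 7/3, 2/3]].
W = (D − T)L⁻¹ = [[-1, 2, 4], [4, -3, -4]].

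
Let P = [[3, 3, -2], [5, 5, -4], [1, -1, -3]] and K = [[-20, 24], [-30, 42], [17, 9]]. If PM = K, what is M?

Left-multiplying both sides by P⁻¹ gives M = P⁻¹K.
P has determinant -4; P⁻¹ = [[19/4, -11/4, 1/2], [-11/4, 7/4, -1/2], [5/2, -3/2, 0]].
M = P⁻¹K = [[19/4, -11/4, 1/2], [-11/4, 7/4, -1/2], [5/2, -3/2, 0]] · [[-20, 24], [-30, 42], [17, 9]] = [[-4, 3], [-6, 3], [-5, -3]].

M = [[-4, 3], [-6, 3], [-5, -3]]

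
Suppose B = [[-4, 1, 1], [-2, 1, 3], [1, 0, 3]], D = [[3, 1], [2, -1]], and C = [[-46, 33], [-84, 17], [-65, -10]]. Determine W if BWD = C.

Isolating W: multiply by B⁻¹ from the left and D⁻¹ from the right, so W = B⁻¹CD⁻¹.
det B = -4; the adjugate gives B⁻¹ = [[-3/4, 3/4, -1/2], [-9/4, 13/4, -5/2], [1/4, -1/4, 1/2]].
D has determinant -5; D⁻¹ = [[1/5, 1/5], [2/5, -3/5]].
B⁻¹C = [[4, -7], [-7, 6], [-23, -1]].
W = (B⁻¹C)D⁻¹ = [[-2, 5], [1, -5], [-5, -4]].

W = [[-2, 5], [1, -5], [-5, -4]]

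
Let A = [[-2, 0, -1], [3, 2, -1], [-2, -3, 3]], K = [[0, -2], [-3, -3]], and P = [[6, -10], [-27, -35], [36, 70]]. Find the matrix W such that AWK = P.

Left-multiply by A⁻¹ and right-multiply by K⁻¹: W = A⁻¹PK⁻¹.
det A = -1; the adjugate gives A⁻¹ = [[-3, -3, -2], [7, 8, 5], [5, 6, 4]].
det K = -6, so K⁻¹ = [[1/2, -1/3], [-1/2, 0]].
A⁻¹P = [[-9, -5], [6, 0], [12, 20]].
W = (A⁻¹P)K⁻¹ = [[-2, 3], [3, -2], [-4, -4]].

W = [[-2, 3], [3, -2], [-4, -4]]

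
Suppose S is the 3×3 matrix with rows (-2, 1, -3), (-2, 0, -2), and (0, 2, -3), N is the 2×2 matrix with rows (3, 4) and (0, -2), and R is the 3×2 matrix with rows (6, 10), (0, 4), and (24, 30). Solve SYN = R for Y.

Y = [[4, 0], [-2, 2], [-4, 1]]

Left-multiply by S⁻¹ and right-multiply by N⁻¹: Y = S⁻¹RN⁻¹.
S has determinant -2; S⁻¹ = [[-2, 3/2, 1], [3, -3, -1], [2, -2, -1]].
det N = -6, so N⁻¹ = [[1/3, 2/3], [0, -1/2]].
S⁻¹R = [[12, 16], [-6, -12], [-12, -18]].
Y = (S⁻¹R)N⁻¹ = [[4, 0], [-2, 2], [-4, 1]].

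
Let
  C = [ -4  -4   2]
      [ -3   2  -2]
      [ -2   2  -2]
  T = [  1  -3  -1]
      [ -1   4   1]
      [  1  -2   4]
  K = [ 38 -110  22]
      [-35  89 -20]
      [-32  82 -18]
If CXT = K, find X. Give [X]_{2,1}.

Left-multiply by C⁻¹ and right-multiply by T⁻¹: X = C⁻¹KT⁻¹.
det C = 4; the adjugate gives C⁻¹ = [[0, -1, 1], [-1/2, 3, -7/2], [-1/2, 4, -5]].
det T = 5; the adjugate gives T⁻¹ = [[18/5, 14/5, 1/5], [1, 1, 0], [-2/5, -1/5, 1/5]].
C⁻¹K = [[3, -7, 2], [-12, 35, -8], [1, 1, -1]].
X = (C⁻¹K)T⁻¹ = [[3, 1, 1], [-5, 3, -4], [5, 4, 0]].

-5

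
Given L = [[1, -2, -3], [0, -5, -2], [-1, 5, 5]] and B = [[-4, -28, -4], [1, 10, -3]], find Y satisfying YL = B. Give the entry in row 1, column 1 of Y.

-6

Since L sits to the right of Y, Y = BL⁻¹.
det L = -4; the adjugate gives L⁻¹ = [[15/4, 5/4, 11/4], [-1/2, -1/2, -1/2], [5/4, 3/4, 5/4]].
Y = BL⁻¹ = [[-4, -28, -4], [1, 10, -3]] · [[15/4, 5/4, 11/4], [-1/2, -1/2, -1/2], [5/4, 3/4, 5/4]] = [[-6, 6, -2], [-5, -6, -6]].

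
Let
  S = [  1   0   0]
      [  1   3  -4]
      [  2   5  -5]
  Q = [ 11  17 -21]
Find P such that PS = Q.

Right-multiplying both sides by S⁻¹ gives P = QS⁻¹.
S has determinant 5; S⁻¹ = [[1, 0, 0], [-3/5, -1, 4/5], [-1/5, -1, 3/5]].
P = QS⁻¹ = [[11, 17, -21]] · [[1, 0, 0], [-3/5, -1, 4/5], [-1/5, -1, 3/5]] = [[5, 4, 1]].

P = [[5, 4, 1]]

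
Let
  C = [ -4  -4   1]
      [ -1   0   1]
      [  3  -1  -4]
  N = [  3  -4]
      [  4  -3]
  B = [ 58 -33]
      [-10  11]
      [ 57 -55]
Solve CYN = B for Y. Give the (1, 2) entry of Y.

0

Isolating Y: multiply by C⁻¹ from the left and N⁻¹ from the right, so Y = C⁻¹BN⁻¹.
C has determinant 1; C⁻¹ = [[1, -17, -4], [-1, 13, 3], [1, -16, -4]].
det N = 7; the adjugate gives N⁻¹ = [[-3/7, 4/7], [-4/7, 3/7]].
C⁻¹B = [[0, 0], [-17, 11], [-10, 11]].
Y = (C⁻¹B)N⁻¹ = [[0, 0], [1, -5], [-2, -1]].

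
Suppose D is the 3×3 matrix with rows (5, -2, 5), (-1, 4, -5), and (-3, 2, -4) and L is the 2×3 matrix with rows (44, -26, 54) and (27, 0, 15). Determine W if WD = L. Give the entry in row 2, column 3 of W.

0

Right-multiplying both sides by D⁻¹ gives W = LD⁻¹.
D has determinant -2; D⁻¹ = [[3, -1, 5], [-11/2, 5/2, -10], [-5, 2, -9]].
W = LD⁻¹ = [[44, -26, 54], [27, 0, 15]] · [[3, -1, 5], [-11/2, 5/2, -10], [-5, 2, -9]] = [[5, -1, -6], [6, 3, 0]].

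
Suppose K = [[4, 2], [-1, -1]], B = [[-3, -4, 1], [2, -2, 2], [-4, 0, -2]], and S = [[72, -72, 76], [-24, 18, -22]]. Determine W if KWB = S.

W = [[2, 5, -2], [0, 0, -3]]

Left-multiply by K⁻¹ and right-multiply by B⁻¹: W = K⁻¹SB⁻¹.
det K = -2; the adjugate gives K⁻¹ = [[1/2, 1], [-1/2, -2]].
det B = -4, so B⁻¹ = [[-1, 2, 3/2], [1, -5/2, -2], [2, -4, -7/2]].
K⁻¹S = [[12, -18, 16], [12, 0, 6]].
W = (K⁻¹S)B⁻¹ = [[2, 5, -2], [0, 0, -3]].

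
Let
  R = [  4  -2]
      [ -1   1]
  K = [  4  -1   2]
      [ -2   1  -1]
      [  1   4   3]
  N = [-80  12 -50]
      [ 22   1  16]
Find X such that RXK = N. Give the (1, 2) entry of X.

5

X = R⁻¹NK⁻¹ (apply R⁻¹ on the left and K⁻¹ on the right).
det R = 2; the adjugate gives R⁻¹ = [[1/2, 1], [1/2, 2]].
det K = 5; the adjugate gives K⁻¹ = [[7/5, 11/5, -1/5], [1, 2, 0], [-9/5, -17/5, 2/5]].
R⁻¹N = [[-18, 7, -9], [4, 8, 7]].
X = (R⁻¹N)K⁻¹ = [[-2, 5, 0], [1, 1, 2]].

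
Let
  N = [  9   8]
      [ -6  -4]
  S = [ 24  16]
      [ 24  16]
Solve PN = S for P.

P = [[0, -4], [0, -4]]

Since N sits to the right of P, P = SN⁻¹.
det N = 12, so N⁻¹ = [[-1/3, -2/3], [1/2, 3/4]].
P = SN⁻¹ = [[24, 16], [24, 16]] · [[-1/3, -2/3], [1/2, 3/4]] = [[0, -4], [0, -4]].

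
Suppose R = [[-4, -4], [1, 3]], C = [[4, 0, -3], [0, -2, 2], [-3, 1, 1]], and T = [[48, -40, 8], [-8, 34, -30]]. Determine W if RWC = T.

Left-multiply by R⁻¹ and right-multiply by C⁻¹: W = R⁻¹TC⁻¹.
det R = -8; the adjugate gives R⁻¹ = [[-3/8, -1/2], [1/8, 1/2]].
det C = 2, so C⁻¹ = [[-2, -3/2, -3], [-3, -5/2, -4], [-3, -2, -4]].
R⁻¹T = [[-14, -2, 12], [2, 12, -14]].
W = (R⁻¹T)C⁻¹ = [[-2, 2, 2], [2, -5, 2]].

W = [[-2, 2, 2], [2, -5, 2]]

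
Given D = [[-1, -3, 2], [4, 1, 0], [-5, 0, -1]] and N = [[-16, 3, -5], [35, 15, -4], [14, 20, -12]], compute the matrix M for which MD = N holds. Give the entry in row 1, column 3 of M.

-1

Since D sits to the right of M, M = ND⁻¹.
det D = -1; the adjugate gives D⁻¹ = [[1, 3, 2], [-4, -11, -8], [-5, -15, -11]].
M = ND⁻¹ = [[-16, 3, -5], [35, 15, -4], [14, 20, -12]] · [[1, 3, 2], [-4, -11, -8], [-5, -15, -11]] = [[-3, -6, -1], [-5, 0, -6], [-6, 2, 0]].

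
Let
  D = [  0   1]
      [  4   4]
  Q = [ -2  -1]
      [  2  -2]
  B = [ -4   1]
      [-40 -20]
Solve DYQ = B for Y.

Y = D⁻¹BQ⁻¹ (apply D⁻¹ on the left and Q⁻¹ on the right).
det D = -4, so D⁻¹ = [[-1, 1/4], [1, 0]].
Q has determinant 6; Q⁻¹ = [[-1/3, 1/6], [-1/3, -1/3]].
D⁻¹B = [[-6, -6], [-4, 1]].
Y = (D⁻¹B)Q⁻¹ = [[4, 1], [1, -1]].

Y = [[4, 1], [1, -1]]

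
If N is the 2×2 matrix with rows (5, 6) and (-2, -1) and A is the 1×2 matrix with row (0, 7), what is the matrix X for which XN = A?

N is on the right of X, so right-multiply by N⁻¹: X = AN⁻¹.
det N = 7; the adjugate gives N⁻¹ = [[-1/7, -6/7], [2/7, 5/7]].
X = AN⁻¹ = [[0, 7]] · [[-1/7, -6/7], [2/7, 5/7]] = [[2, 5]].

X = [[2, 5]]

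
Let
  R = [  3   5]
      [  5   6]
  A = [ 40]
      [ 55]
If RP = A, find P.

P = [[5], [5]]

R is on the left of P, so left-multiply by R⁻¹: P = R⁻¹A.
det R = -7, so R⁻¹ = [[-6/7, 5/7], [5/7, -3/7]].
P = R⁻¹A = [[-6/7, 5/7], [5/7, -3/7]] · [[40], [55]] = [[5], [5]].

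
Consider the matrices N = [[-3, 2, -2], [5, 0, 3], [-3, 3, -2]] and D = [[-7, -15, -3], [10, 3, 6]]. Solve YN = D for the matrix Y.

Y = [[-3, -5, -3], [-3, 2, 3]]

Since N sits to the right of Y, Y = DN⁻¹.
det N = -1; the adjugate gives N⁻¹ = [[9, 2, -6], [-1, 0, 1], [-15, -3, 10]].
Y = DN⁻¹ = [[-7, -15, -3], [10, 3, 6]] · [[9, 2, -6], [-1, 0, 1], [-15, -3, 10]] = [[-3, -5, -3], [-3, 2, 3]].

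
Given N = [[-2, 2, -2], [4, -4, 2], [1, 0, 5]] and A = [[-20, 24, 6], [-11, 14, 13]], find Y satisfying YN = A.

N is on the right of Y, so right-multiply by N⁻¹: Y = AN⁻¹.
N has determinant -4; N⁻¹ = [[5, 5/2, 1], [9/2, 2, 1], [-1, -1/2, 0]].
Y = AN⁻¹ = [[-20, 24, 6], [-11, 14, 13]] · [[5, 5/2, 1], [9/2, 2, 1], [-1, -1/2, 0]] = [[2, -5, 4], [-5, -6, 3]].

Y = [[2, -5, 4], [-5, -6, 3]]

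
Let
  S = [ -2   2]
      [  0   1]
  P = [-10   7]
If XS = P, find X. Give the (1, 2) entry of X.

Right-multiplying both sides by S⁻¹ gives X = PS⁻¹.
det S = -2; the adjugate gives S⁻¹ = [[-1/2, 1], [0, 1]].
X = PS⁻¹ = [[-10, 7]] · [[-1/2, 1], [0, 1]] = [[5, -3]].

-3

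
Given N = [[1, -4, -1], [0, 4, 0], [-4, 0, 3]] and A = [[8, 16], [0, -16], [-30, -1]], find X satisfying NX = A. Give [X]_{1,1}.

6

Left-multiplying both sides by N⁻¹ gives X = N⁻¹A.
det N = -4; the adjugate gives N⁻¹ = [[-3, -3, -1], [0, 1/4, 0], [-4, -4, -1]].
X = N⁻¹A = [[-3, -3, -1], [0, 1/4, 0], [-4, -4, -1]] · [[8, 16], [0, -16], [-30, -1]] = [[6, 1], [0, -4], [-2, 1]].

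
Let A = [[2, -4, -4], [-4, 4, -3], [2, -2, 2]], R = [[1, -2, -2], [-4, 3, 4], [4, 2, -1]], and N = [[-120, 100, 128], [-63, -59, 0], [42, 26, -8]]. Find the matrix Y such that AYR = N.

Y = [[2, 0, 4], [2, -4, 0], [1, -3, 2]]

Y = A⁻¹NR⁻¹ (apply A⁻¹ on the left and R⁻¹ on the right).
det A = -4, so A⁻¹ = [[-1/2, -4, -7], [-1/2, -3, -11/2], [0, 1, 2]].
det R = 5, so R⁻¹ = [[-11/5, -6/5, -2/5], [12/5, 7/5, 4/5], [-4, -2, -1]].
A⁻¹N = [[18, 4, -8], [18, -16, -20], [21, -7, -16]].
Y = (A⁻¹N)R⁻¹ = [[2, 0, 4], [2, -4, 0], [1, -3, 2]].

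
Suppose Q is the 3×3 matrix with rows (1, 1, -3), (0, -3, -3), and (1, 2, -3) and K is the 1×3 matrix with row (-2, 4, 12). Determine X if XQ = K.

Since Q sits to the right of X, X = KQ⁻¹.
Q has determinant 3; Q⁻¹ = [[5, -1, -4], [-1, 0, 1], [1, -1/3, -1]].
X = KQ⁻¹ = [[-2, 4, 12]] · [[5, -1, -4], [-1, 0, 1], [1, -1/3, -1]] = [[-2, -2, 0]].

X = [[-2, -2, 0]]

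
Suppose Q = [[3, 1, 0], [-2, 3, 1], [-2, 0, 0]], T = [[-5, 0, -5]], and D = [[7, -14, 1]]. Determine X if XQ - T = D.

X = [[-2, -4, 0]]

XQ = D + T = [[2, -14, -4]].
Q is on the right of X, so right-multiply by Q⁻¹: X = (D + T)Q⁻¹.
Q has determinant -2; Q⁻¹ = [[0, 0, -1/2], [1, 0, 3/2], [-3, 1, -11/2]].
X = (D + T)Q⁻¹ = [[-2, -4, 0]].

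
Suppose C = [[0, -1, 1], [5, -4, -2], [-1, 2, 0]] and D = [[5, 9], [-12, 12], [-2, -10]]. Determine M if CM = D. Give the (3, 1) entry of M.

Left-multiplying both sides by C⁻¹ gives M = C⁻¹D.
det C = 4, so C⁻¹ = [[1, 1/2, 3/2], [1/2, 1/4, 5/4], [3/2, 1/4, 5/4]].
M = C⁻¹D = [[1, 1/2, 3/2], [1/2, 1/4, 5/4], [3/2, 1/4, 5/4]] · [[5, 9], [-12, 12], [-2, -10]] = [[-4, 0], [-3, -5], [2, 4]].

2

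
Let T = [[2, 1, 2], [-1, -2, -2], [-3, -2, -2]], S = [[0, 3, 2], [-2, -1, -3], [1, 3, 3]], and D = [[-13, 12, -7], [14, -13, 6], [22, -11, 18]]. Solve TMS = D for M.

M = [[-3, 4, 4], [5, 0, -5], [4, -1, -2]]

Isolating M: multiply by T⁻¹ from the left and S⁻¹ from the right, so M = T⁻¹DS⁻¹.
det T = -4, so T⁻¹ = [[0, 1/2, -1/2], [-1, -1/2, -1/2], [1, -1/4, 3/4]].
det S = -1; the adjugate gives S⁻¹ = [[-6, 3, 7], [-3, 2, 4], [5, -3, -6]].
T⁻¹D = [[-4, -1, -6], [-5, 0, -5], [0, 7, 5]].
M = (T⁻¹D)S⁻¹ = [[-3, 4, 4], [5, 0, -5], [4, -1, -2]].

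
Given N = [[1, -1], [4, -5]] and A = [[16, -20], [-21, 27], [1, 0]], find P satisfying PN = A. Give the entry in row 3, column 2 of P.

-1

Right-multiplying both sides by N⁻¹ gives P = AN⁻¹.
det N = -1; the adjugate gives N⁻¹ = [[5, -1], [4, -1]].
P = AN⁻¹ = [[16, -20], [-21, 27], [1, 0]] · [[5, -1], [4, -1]] = [[0, 4], [3, -6], [5, -1]].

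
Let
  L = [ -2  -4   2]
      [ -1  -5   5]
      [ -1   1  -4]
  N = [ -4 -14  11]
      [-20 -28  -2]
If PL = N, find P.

P = [[0, 3, 1], [6, 2, 6]]

Since L sits to the right of P, P = NL⁻¹.
det L = -6, so L⁻¹ = [[-5/2, 7/3, 5/3], [3/2, -5/3, -4/3], [1, -1, -1]].
P = NL⁻¹ = [[-4, -14, 11], [-20, -28, -2]] · [[-5/2, 7/3, 5/3], [3/2, -5/3, -4/3], [1, -1, -1]] = [[0, 3, 1], [6, 2, 6]].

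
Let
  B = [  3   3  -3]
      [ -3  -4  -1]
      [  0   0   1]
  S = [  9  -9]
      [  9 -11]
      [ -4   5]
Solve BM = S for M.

M = [[1, 2], [-2, 0], [-4, 5]]

Left-multiplying both sides by B⁻¹ gives M = B⁻¹S.
det B = -3; the adjugate gives B⁻¹ = [[4/3, 1, 5], [-1, -1, -4], [0, 0, 1]].
M = B⁻¹S = [[4/3, 1, 5], [-1, -1, -4], [0, 0, 1]] · [[9, -9], [9, -11], [-4, 5]] = [[1, 2], [-2, 0], [-4, 5]].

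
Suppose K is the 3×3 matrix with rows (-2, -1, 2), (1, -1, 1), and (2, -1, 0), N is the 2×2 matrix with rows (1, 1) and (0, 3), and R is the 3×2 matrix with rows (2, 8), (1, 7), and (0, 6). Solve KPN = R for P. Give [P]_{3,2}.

Isolating P: multiply by K⁻¹ from the left and N⁻¹ from the right, so P = K⁻¹RN⁻¹.
det K = -2, so K⁻¹ = [[-1/2, 1, -1/2], [-1, 2, -2], [-1/2, 2, -3/2]].
N has determinant 3; N⁻¹ = [[1, -1/3], [0, 1/3]].
K⁻¹R = [[0, 0], [0, -6], [1, 1]].
P = (K⁻¹R)N⁻¹ = [[0, 0], [0, -2], [1, 0]].

0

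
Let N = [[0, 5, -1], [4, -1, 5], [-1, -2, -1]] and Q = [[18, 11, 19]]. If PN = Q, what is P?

Right-multiplying both sides by N⁻¹ gives P = QN⁻¹.
det N = 4; the adjugate gives N⁻¹ = [[11/4, 7/4, 6], [-1/4, -1/4, -1], [-9/4, -5/4, -5]].
P = QN⁻¹ = [[18, 11, 19]] · [[11/4, 7/4, 6], [-1/4, -1/4, -1], [-9/4, -5/4, -5]] = [[4, 5, 2]].

P = [[4, 5, 2]]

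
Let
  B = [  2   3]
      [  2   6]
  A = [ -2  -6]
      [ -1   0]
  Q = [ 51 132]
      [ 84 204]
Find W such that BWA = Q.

W = B⁻¹QA⁻¹ (apply B⁻¹ on the left and A⁻¹ on the right).
B has determinant 6; B⁻¹ = [[1, -1/2], [-1/3, 1/3]].
det A = -6; the adjugate gives A⁻¹ = [[0, -1], [-1/6, 1/3]].
B⁻¹Q = [[9, 30], [11, 24]].
W = (B⁻¹Q)A⁻¹ = [[-5, 1], [-4, -3]].

W = [[-5, 1], [-4, -3]]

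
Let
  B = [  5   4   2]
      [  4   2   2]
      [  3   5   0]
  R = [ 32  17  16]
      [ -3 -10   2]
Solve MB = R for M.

M = [[3, 5, -1], [-1, 2, -2]]

B is on the right of M, so right-multiply by B⁻¹: M = RB⁻¹.
det B = 2, so B⁻¹ = [[-5, 5, 2], [3, -3, -1], [7, -13/2, -3]].
M = RB⁻¹ = [[32, 17, 16], [-3, -10, 2]] · [[-5, 5, 2], [3, -3, -1], [7, -13/2, -3]] = [[3, 5, -1], [-1, 2, -2]].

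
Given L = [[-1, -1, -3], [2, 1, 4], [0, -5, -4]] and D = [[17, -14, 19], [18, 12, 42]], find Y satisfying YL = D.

Y = [[-5, 6, 5], [-6, 6, 0]]

Right-multiplying both sides by L⁻¹ gives Y = DL⁻¹.
det L = 6, so L⁻¹ = [[8/3, 11/6, -1/6], [4/3, 2/3, -1/3], [-5/3, -5/6, 1/6]].
Y = DL⁻¹ = [[17, -14, 19], [18, 12, 42]] · [[8/3, 11/6, -1/6], [4/3, 2/3, -1/3], [-5/3, -5/6, 1/6]] = [[-5, 6, 5], [-6, 6, 0]].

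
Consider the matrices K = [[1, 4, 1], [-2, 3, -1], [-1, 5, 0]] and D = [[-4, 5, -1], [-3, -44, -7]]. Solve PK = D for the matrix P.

P = [[-4, -3, 6], [-5, 2, -6]]

Right-multiplying both sides by K⁻¹ gives P = DK⁻¹.
det K = 2; the adjugate gives K⁻¹ = [[5/2, 5/2, -7/2], [1/2, 1/2, -1/2], [-7/2, -9/2, 11/2]].
P = DK⁻¹ = [[-4, 5, -1], [-3, -44, -7]] · [[5/2, 5/2, -7/2], [1/2, 1/2, -1/2], [-7/2, -9/2, 11/2]] = [[-4, -3, 6], [-5, 2, -6]].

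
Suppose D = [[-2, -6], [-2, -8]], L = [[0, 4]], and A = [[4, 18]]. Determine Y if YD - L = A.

Y = [[3, -5]]

YD = A + L = [[4, 22]].
D is on the right of Y, so right-multiply by D⁻¹: Y = (A + L)D⁻¹.
det D = 4; the adjugate gives D⁻¹ = [[-2, 3/2], [1/2, -1/2]].
Y = (A + L)D⁻¹ = [[3, -5]].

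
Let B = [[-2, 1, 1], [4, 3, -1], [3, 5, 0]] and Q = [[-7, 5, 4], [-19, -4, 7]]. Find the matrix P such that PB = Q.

B is on the right of P, so right-multiply by B⁻¹: P = QB⁻¹.
B has determinant -2; B⁻¹ = [[-5/2, -5/2, 2], [3/2, 3/2, -1], [-11/2, -13/2, 5]].
P = QB⁻¹ = [[-7, 5, 4], [-19, -4, 7]] · [[-5/2, -5/2, 2], [3/2, 3/2, -1], [-11/2, -13/2, 5]] = [[3, -1, 1], [3, -4, 1]].

P = [[3, -1, 1], [3, -4, 1]]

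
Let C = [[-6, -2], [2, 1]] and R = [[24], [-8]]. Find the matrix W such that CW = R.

Left-multiplying both sides by C⁻¹ gives W = C⁻¹R.
det C = -2, so C⁻¹ = [[-1/2, -1], [1, 3]].
W = C⁻¹R = [[-1/2, -1], [1, 3]] · [[24], [-8]] = [[-4], [0]].

W = [[-4], [0]]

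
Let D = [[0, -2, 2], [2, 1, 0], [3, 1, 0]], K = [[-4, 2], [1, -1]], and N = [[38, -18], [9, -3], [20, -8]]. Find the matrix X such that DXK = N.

X = D⁻¹NK⁻¹ (apply D⁻¹ on the left and K⁻¹ on the right).
det D = -2; the adjugate gives D⁻¹ = [[0, -1, 1], [0, 3, -2], [1/2, 3, -2]].
K has determinant 2; K⁻¹ = [[-1/2, -1], [-1/2, -2]].
D⁻¹N = [[11, -5], [-13, 7], [6, -2]].
X = (D⁻¹N)K⁻¹ = [[-3, -1], [3, -1], [-2, -2]].

X = [[-3, -1], [3, -1], [-2, -2]]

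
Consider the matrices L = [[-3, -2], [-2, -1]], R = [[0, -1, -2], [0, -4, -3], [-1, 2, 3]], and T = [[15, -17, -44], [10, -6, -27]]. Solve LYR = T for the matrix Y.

Y = [[-5, 5, 5], [4, -5, 0]]

Left-multiply by L⁻¹ and right-multiply by R⁻¹: Y = L⁻¹TR⁻¹.
det L = -1, so L⁻¹ = [[1, -2], [-2, 3]].
R has determinant 5; R⁻¹ = [[-6/5, -1/5, -1], [3/5, -2/5, 0], [-4/5, 1/5, 0]].
L⁻¹T = [[-5, -5, 10], [0, 16, 7]].
Y = (L⁻¹T)R⁻¹ = [[-5, 5, 5], [4, -5, 0]].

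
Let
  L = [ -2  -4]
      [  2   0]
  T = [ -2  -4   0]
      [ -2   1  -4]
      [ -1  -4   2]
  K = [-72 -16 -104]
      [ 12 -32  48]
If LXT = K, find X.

X = L⁻¹KT⁻¹ (apply L⁻¹ on the left and T⁻¹ on the right).
det L = 8, so L⁻¹ = [[0, 1/2], [-1/4, -1/4]].
det T = -4; the adjugate gives T⁻¹ = [[7/2, -2, -4], [-2, 1, 2], [-9/4, 1, 5/2]].
L⁻¹K = [[6, -16, 24], [15, 12, 14]].
X = (L⁻¹K)T⁻¹ = [[-1, -4, 4], [-3, -4, -1]].

X = [[-1, -4, 4], [-3, -4, -1]]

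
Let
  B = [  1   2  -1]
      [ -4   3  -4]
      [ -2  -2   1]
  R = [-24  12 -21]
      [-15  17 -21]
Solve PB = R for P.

P = [[-6, 6, -3], [-3, 5, -4]]

Right-multiplying both sides by B⁻¹ gives P = RB⁻¹.
det B = 5, so B⁻¹ = [[-1, 0, -1], [12/5, -1/5, 8/5], [14/5, -2/5, 11/5]].
P = RB⁻¹ = [[-24, 12, -21], [-15, 17, -21]] · [[-1, 0, -1], [12/5, -1/5, 8/5], [14/5, -2/5, 11/5]] = [[-6, 6, -3], [-3, 5, -4]].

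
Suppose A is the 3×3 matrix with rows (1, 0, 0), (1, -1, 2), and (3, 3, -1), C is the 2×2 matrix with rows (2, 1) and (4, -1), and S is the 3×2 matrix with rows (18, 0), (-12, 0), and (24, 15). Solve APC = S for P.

Left-multiply by A⁻¹ and right-multiply by C⁻¹: P = A⁻¹SC⁻¹.
det A = -5, so A⁻¹ = [[1, 0, 0], [-7/5, 1/5, 2/5], [-6/5, 3/5, 1/5]].
C has determinant -6; C⁻¹ = [[1/6, 1/6], [2/3, -1/3]].
A⁻¹S = [[18, 0], [-18, 6], [-24, 3]].
P = (A⁻¹S)C⁻¹ = [[3, 3], [1, -5], [-2, -5]].

P = [[3, 3], [1, -5], [-2, -5]]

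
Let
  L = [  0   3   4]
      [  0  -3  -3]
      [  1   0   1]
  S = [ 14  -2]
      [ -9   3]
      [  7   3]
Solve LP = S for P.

Left-multiplying both sides by L⁻¹ gives P = L⁻¹S.
L has determinant 3; L⁻¹ = [[-1, -1, 1], [-1, -4/3, 0], [1, 1, 0]].
P = L⁻¹S = [[-1, -1, 1], [-1, -4/3, 0], [1, 1, 0]] · [[14, -2], [-9, 3], [7, 3]] = [[2, 2], [-2, -2], [5, 1]].

P = [[2, 2], [-2, -2], [5, 1]]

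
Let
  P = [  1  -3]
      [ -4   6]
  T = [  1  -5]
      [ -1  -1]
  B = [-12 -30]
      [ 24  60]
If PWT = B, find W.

Left-multiply by P⁻¹ and right-multiply by T⁻¹: W = P⁻¹BT⁻¹.
det P = -6, so P⁻¹ = [[-1, -1/2], [-2/3, -1/6]].
det T = -6; the adjugate gives T⁻¹ = [[1/6, -5/6], [-1/6, -1/6]].
P⁻¹B = [[0, 0], [4, 10]].
W = (P⁻¹B)T⁻¹ = [[0, 0], [-1, -5]].

W = [[0, 0], [-1, -5]]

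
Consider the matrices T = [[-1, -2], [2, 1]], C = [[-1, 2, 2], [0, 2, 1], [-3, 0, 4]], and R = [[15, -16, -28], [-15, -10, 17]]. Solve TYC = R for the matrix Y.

Y = T⁻¹RC⁻¹ (apply T⁻¹ on the left and C⁻¹ on the right).
T has determinant 3; T⁻¹ = [[1/3, 2/3], [-2/3, -1/3]].
det C = -2; the adjugate gives C⁻¹ = [[-4, 4, 1], [3/2, -1, -1/2], [-3, 3, 1]].
T⁻¹R = [[-5, -12, 2], [-5, 14, 13]].
Y = (T⁻¹R)C⁻¹ = [[-4, -2, 3], [2, 5, 1]].

Y = [[-4, -2, 3], [2, 5, 1]]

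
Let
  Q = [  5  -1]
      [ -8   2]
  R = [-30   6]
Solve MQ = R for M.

M = [[-6, 0]]

Q is on the right of M, so right-multiply by Q⁻¹: M = RQ⁻¹.
det Q = 2; the adjugate gives Q⁻¹ = [[1, 1/2], [4, 5/2]].
M = RQ⁻¹ = [[-30, 6]] · [[1, 1/2], [4, 5/2]] = [[-6, 0]].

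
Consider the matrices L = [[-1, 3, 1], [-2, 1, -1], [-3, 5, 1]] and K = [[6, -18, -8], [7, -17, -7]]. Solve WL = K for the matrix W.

L is on the right of W, so right-multiply by L⁻¹: W = KL⁻¹.
det L = 2, so L⁻¹ = [[3, 1, -2], [5/2, 1, -3/2], [-7/2, -2, 5/2]].
W = KL⁻¹ = [[6, -18, -8], [7, -17, -7]] · [[3, 1, -2], [5/2, 1, -3/2], [-7/2, -2, 5/2]] = [[1, 4, -5], [3, 4, -6]].

W = [[1, 4, -5], [3, 4, -6]]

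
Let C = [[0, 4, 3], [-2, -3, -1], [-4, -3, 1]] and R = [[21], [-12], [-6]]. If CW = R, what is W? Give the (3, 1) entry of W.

Since C multiplies W on the left, W = C⁻¹R.
C has determinant 6; C⁻¹ = [[-1, -13/6, 5/6], [1, 2, -1], [-1, -8/3, 4/3]].
W = C⁻¹R = [[-1, -13/6, 5/6], [1, 2, -1], [-1, -8/3, 4/3]] · [[21], [-12], [-6]] = [[0], [3], [3]].

3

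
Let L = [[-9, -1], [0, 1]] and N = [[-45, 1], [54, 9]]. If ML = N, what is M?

L is on the right of M, so right-multiply by L⁻¹: M = NL⁻¹.
det L = -9; the adjugate gives L⁻¹ = [[-1/9, -1/9], [0, 1]].
M = NL⁻¹ = [[-45, 1], [54, 9]] · [[-1/9, -1/9], [0, 1]] = [[5, 6], [-6, 3]].

M = [[5, 6], [-6, 3]]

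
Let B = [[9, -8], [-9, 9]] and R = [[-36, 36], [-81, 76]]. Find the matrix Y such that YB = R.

Y = [[0, 4], [-5, 4]]

Right-multiplying both sides by B⁻¹ gives Y = RB⁻¹.
B has determinant 9; B⁻¹ = [[1, 8/9], [1, 1]].
Y = RB⁻¹ = [[-36, 36], [-81, 76]] · [[1, 8/9], [1, 1]] = [[0, 4], [-5, 4]].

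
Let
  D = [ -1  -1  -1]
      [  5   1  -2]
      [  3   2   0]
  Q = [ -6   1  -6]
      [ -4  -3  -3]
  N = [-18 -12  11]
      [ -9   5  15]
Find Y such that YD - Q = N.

Y = [[-1, -2, -5], [-4, -4, 1]]

YD = N + Q = [[-24, -11, 5], [-13, 2, 12]].
D is on the right of Y, so right-multiply by D⁻¹: Y = (N + Q)D⁻¹.
D has determinant -5; D⁻¹ = [[-4/5, 2/5, -3/5], [6/5, -3/5, 7/5], [-7/5, 1/5, -4/5]].
Y = (N + Q)D⁻¹ = [[-1, -2, -5], [-4, -4, 1]].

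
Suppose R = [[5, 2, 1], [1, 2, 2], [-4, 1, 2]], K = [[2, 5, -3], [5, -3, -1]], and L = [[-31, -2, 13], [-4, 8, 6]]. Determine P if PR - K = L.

PR = L + K = [[-29, 3, 10], [1, 5, 5]].
R is on the right of P, so right-multiply by R⁻¹: P = (L + K)R⁻¹.
det R = -1; the adjugate gives R⁻¹ = [[-2, 3, -2], [10, -14, 9], [-9, 13, -8]].
P = (L + K)R⁻¹ = [[-2, 1, 5], [3, -2, 3]].

P = [[-2, 1, 5], [3, -2, 3]]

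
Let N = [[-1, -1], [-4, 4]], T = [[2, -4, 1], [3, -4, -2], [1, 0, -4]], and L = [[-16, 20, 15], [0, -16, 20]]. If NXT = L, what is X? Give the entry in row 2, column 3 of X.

Isolating X: multiply by N⁻¹ from the left and T⁻¹ from the right, so X = N⁻¹LT⁻¹.
det N = -8; the adjugate gives N⁻¹ = [[-1/2, -1/8], [-1/2, 1/8]].
det T = -4; the adjugate gives T⁻¹ = [[-4, 4, -3], [-5/2, 9/4, -7/4], [-1, 1, -1]].
N⁻¹L = [[8, -8, -10], [8, -12, -5]].
X = (N⁻¹L)T⁻¹ = [[-2, 4, 0], [3, 0, 2]].

2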